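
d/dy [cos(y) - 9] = -sin(y)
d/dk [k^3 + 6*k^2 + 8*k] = 3*k^2 + 12*k + 8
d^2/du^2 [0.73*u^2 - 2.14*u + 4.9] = 1.46000000000000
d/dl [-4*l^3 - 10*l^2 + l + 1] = -12*l^2 - 20*l + 1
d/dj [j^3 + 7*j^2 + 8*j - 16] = 3*j^2 + 14*j + 8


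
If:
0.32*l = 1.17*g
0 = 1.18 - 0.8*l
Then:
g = 0.40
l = 1.48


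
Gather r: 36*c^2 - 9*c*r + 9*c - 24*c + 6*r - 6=36*c^2 - 15*c + r*(6 - 9*c) - 6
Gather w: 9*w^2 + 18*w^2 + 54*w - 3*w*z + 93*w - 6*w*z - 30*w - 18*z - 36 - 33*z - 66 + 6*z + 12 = 27*w^2 + w*(117 - 9*z) - 45*z - 90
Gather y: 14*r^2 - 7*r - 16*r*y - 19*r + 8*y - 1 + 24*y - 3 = 14*r^2 - 26*r + y*(32 - 16*r) - 4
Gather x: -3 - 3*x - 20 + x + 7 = -2*x - 16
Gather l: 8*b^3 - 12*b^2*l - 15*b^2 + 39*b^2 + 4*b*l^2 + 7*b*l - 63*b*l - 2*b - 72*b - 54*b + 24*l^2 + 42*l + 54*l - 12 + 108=8*b^3 + 24*b^2 - 128*b + l^2*(4*b + 24) + l*(-12*b^2 - 56*b + 96) + 96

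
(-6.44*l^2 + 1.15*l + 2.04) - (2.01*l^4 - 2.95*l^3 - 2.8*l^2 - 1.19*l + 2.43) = -2.01*l^4 + 2.95*l^3 - 3.64*l^2 + 2.34*l - 0.39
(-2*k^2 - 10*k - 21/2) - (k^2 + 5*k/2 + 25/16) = -3*k^2 - 25*k/2 - 193/16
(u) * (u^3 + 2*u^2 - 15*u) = u^4 + 2*u^3 - 15*u^2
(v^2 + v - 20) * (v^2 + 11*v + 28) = v^4 + 12*v^3 + 19*v^2 - 192*v - 560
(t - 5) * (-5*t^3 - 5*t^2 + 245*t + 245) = -5*t^4 + 20*t^3 + 270*t^2 - 980*t - 1225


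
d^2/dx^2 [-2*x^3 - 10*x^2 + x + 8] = -12*x - 20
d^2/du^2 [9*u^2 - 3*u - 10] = 18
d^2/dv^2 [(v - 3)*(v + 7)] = 2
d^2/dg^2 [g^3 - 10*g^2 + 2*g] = 6*g - 20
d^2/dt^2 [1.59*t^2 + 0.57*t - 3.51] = 3.18000000000000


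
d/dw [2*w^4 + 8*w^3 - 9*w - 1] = 8*w^3 + 24*w^2 - 9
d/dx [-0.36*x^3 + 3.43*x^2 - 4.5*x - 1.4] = -1.08*x^2 + 6.86*x - 4.5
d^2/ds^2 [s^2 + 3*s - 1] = 2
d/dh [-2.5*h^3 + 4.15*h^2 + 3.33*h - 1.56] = -7.5*h^2 + 8.3*h + 3.33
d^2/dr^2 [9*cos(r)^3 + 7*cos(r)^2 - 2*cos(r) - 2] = -19*cos(r)/4 - 14*cos(2*r) - 81*cos(3*r)/4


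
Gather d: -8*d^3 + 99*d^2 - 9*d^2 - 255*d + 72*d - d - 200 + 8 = -8*d^3 + 90*d^2 - 184*d - 192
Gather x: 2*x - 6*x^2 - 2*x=-6*x^2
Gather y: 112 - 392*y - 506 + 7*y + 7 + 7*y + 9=-378*y - 378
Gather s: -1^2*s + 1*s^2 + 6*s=s^2 + 5*s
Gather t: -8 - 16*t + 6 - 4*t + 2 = -20*t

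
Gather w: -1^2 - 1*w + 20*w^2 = 20*w^2 - w - 1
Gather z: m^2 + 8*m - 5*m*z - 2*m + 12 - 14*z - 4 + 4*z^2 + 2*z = m^2 + 6*m + 4*z^2 + z*(-5*m - 12) + 8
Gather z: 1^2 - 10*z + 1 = 2 - 10*z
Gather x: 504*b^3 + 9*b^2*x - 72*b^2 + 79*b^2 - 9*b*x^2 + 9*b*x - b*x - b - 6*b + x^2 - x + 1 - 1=504*b^3 + 7*b^2 - 7*b + x^2*(1 - 9*b) + x*(9*b^2 + 8*b - 1)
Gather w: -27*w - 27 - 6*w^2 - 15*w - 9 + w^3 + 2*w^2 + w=w^3 - 4*w^2 - 41*w - 36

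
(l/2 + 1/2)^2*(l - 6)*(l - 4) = l^4/4 - 2*l^3 + 5*l^2/4 + 19*l/2 + 6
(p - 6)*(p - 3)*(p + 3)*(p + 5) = p^4 - p^3 - 39*p^2 + 9*p + 270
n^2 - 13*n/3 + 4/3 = (n - 4)*(n - 1/3)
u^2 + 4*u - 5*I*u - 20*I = (u + 4)*(u - 5*I)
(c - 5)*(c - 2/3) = c^2 - 17*c/3 + 10/3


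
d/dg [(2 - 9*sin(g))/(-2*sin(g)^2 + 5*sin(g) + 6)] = 2*(-9*sin(g)^2 + 4*sin(g) - 32)*cos(g)/(2*sin(g)^2 - 5*sin(g) - 6)^2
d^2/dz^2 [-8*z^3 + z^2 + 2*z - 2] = 2 - 48*z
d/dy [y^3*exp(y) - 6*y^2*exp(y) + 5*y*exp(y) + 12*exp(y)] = (y^3 - 3*y^2 - 7*y + 17)*exp(y)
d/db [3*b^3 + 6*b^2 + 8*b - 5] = 9*b^2 + 12*b + 8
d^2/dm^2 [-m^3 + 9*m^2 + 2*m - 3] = 18 - 6*m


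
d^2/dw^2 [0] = 0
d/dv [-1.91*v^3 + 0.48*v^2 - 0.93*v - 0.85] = -5.73*v^2 + 0.96*v - 0.93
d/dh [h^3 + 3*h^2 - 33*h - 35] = 3*h^2 + 6*h - 33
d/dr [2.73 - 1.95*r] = -1.95000000000000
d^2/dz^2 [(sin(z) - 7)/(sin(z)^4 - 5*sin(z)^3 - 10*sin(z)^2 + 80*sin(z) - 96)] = (-9*sin(z)^9 + 167*sin(z)^8 - 873*sin(z)^7 + 1085*sin(z)^6 + 618*sin(z)^5 + 12372*sin(z)^4 - 46200*sin(z)^3 + 9016*sin(z)^2 + 92544*sin(z) - 60800)/((sin(z) - 4)^3*(sin(z) - 3)^3*(sin(z) - 2)^3*(sin(z) + 4)^3)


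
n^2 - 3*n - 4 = (n - 4)*(n + 1)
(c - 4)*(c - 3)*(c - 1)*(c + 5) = c^4 - 3*c^3 - 21*c^2 + 83*c - 60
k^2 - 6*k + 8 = (k - 4)*(k - 2)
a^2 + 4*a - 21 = (a - 3)*(a + 7)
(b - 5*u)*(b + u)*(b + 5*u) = b^3 + b^2*u - 25*b*u^2 - 25*u^3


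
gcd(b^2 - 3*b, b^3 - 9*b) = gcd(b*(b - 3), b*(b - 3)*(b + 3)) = b^2 - 3*b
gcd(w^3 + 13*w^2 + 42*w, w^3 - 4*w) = w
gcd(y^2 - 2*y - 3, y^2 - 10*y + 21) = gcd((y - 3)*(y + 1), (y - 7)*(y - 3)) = y - 3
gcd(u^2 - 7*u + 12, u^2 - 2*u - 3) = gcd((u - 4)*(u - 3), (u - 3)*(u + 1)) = u - 3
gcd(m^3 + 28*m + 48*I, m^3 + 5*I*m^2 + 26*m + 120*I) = m + 4*I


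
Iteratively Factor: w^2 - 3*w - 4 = (w + 1)*(w - 4)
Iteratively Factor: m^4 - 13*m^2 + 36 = (m - 3)*(m^3 + 3*m^2 - 4*m - 12) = (m - 3)*(m - 2)*(m^2 + 5*m + 6) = (m - 3)*(m - 2)*(m + 2)*(m + 3)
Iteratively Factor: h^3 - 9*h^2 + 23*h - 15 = (h - 1)*(h^2 - 8*h + 15) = (h - 3)*(h - 1)*(h - 5)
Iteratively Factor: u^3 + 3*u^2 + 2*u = (u + 2)*(u^2 + u) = u*(u + 2)*(u + 1)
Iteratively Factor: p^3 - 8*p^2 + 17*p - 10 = (p - 1)*(p^2 - 7*p + 10) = (p - 2)*(p - 1)*(p - 5)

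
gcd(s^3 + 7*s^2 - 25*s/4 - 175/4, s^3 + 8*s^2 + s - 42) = s + 7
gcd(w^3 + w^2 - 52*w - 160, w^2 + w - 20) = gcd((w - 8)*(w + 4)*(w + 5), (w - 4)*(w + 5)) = w + 5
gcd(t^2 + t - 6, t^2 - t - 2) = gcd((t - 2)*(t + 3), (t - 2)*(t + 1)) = t - 2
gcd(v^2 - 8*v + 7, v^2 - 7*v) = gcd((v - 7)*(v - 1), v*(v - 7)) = v - 7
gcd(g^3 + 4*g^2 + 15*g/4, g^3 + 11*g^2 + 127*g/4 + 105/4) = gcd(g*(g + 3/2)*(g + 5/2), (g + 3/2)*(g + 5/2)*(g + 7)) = g^2 + 4*g + 15/4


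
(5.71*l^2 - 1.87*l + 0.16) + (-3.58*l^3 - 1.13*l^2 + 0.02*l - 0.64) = -3.58*l^3 + 4.58*l^2 - 1.85*l - 0.48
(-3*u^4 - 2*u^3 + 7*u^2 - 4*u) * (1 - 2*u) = 6*u^5 + u^4 - 16*u^3 + 15*u^2 - 4*u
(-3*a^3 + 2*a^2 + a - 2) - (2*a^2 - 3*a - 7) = -3*a^3 + 4*a + 5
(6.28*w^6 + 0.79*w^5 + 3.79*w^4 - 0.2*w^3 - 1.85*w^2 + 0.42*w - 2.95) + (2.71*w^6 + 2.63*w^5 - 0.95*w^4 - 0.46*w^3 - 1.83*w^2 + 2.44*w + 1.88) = 8.99*w^6 + 3.42*w^5 + 2.84*w^4 - 0.66*w^3 - 3.68*w^2 + 2.86*w - 1.07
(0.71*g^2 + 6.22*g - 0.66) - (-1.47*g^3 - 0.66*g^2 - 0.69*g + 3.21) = 1.47*g^3 + 1.37*g^2 + 6.91*g - 3.87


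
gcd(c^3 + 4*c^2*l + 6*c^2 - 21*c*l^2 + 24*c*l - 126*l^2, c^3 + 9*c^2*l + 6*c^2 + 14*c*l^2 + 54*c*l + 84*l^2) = c^2 + 7*c*l + 6*c + 42*l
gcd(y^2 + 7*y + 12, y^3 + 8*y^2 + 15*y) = y + 3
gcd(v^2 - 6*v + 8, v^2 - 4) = v - 2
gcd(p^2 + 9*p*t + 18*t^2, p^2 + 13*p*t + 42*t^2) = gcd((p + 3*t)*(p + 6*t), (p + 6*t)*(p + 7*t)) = p + 6*t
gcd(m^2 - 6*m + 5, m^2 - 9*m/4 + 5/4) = m - 1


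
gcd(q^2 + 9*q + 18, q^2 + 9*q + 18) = q^2 + 9*q + 18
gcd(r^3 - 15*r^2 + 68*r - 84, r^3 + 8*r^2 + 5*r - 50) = r - 2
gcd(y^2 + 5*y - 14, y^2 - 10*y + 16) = y - 2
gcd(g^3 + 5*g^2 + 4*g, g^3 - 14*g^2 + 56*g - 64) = 1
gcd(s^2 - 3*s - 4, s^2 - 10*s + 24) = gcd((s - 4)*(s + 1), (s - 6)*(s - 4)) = s - 4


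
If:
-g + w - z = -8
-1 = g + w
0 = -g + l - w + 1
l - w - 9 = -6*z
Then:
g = 32/11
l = -2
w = -43/11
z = 13/11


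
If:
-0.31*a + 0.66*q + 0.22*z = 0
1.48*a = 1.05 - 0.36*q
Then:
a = 0.0727673649393605*z + 0.636714443219405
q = 0.299062844542448 - 0.299154722528482*z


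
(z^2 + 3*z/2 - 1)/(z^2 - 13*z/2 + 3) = (z + 2)/(z - 6)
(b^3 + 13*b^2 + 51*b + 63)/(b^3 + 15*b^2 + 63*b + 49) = (b^2 + 6*b + 9)/(b^2 + 8*b + 7)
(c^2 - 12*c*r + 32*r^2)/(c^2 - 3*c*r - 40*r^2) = (c - 4*r)/(c + 5*r)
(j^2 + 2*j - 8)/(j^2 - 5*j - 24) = (-j^2 - 2*j + 8)/(-j^2 + 5*j + 24)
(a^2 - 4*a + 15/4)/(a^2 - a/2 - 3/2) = (a - 5/2)/(a + 1)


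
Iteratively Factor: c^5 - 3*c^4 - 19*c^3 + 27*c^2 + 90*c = (c - 3)*(c^4 - 19*c^2 - 30*c) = (c - 5)*(c - 3)*(c^3 + 5*c^2 + 6*c) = (c - 5)*(c - 3)*(c + 2)*(c^2 + 3*c) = (c - 5)*(c - 3)*(c + 2)*(c + 3)*(c)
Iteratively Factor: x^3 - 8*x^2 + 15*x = (x - 5)*(x^2 - 3*x) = x*(x - 5)*(x - 3)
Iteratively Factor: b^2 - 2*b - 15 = (b - 5)*(b + 3)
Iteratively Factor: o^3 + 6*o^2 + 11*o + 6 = (o + 2)*(o^2 + 4*o + 3) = (o + 2)*(o + 3)*(o + 1)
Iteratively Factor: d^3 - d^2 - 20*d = (d + 4)*(d^2 - 5*d) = (d - 5)*(d + 4)*(d)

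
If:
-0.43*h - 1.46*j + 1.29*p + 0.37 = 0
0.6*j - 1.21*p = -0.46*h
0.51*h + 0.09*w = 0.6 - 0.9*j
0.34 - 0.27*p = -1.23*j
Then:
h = 38.06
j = 3.25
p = 16.08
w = -241.57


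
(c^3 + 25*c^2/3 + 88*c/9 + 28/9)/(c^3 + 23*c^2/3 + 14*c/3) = (c + 2/3)/c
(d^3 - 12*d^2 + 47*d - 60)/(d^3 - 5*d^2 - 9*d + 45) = (d - 4)/(d + 3)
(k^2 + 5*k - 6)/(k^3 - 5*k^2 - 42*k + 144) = (k - 1)/(k^2 - 11*k + 24)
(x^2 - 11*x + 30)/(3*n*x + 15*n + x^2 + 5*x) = (x^2 - 11*x + 30)/(3*n*x + 15*n + x^2 + 5*x)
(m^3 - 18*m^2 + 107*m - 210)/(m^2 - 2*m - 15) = (m^2 - 13*m + 42)/(m + 3)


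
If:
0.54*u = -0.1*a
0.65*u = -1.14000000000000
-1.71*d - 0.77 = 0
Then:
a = 9.47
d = -0.45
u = -1.75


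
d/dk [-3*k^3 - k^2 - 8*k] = -9*k^2 - 2*k - 8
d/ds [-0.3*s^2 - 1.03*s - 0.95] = -0.6*s - 1.03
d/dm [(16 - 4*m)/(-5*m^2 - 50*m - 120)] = 4*(m^2 + 10*m - 2*(m - 4)*(m + 5) + 24)/(5*(m^2 + 10*m + 24)^2)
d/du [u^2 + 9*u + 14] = 2*u + 9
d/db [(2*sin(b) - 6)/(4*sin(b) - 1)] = 22*cos(b)/(4*sin(b) - 1)^2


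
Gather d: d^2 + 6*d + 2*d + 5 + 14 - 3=d^2 + 8*d + 16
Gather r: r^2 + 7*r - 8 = r^2 + 7*r - 8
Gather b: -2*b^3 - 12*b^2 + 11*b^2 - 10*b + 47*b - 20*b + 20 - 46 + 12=-2*b^3 - b^2 + 17*b - 14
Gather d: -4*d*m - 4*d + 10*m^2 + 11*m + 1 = d*(-4*m - 4) + 10*m^2 + 11*m + 1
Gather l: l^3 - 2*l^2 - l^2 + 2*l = l^3 - 3*l^2 + 2*l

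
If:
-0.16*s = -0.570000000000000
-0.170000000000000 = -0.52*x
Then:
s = 3.56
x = 0.33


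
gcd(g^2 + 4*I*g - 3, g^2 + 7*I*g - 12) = g + 3*I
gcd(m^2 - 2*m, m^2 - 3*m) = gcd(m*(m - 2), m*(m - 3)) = m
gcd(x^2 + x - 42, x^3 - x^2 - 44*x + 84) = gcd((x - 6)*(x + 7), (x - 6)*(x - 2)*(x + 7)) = x^2 + x - 42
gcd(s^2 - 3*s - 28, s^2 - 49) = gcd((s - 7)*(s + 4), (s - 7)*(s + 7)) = s - 7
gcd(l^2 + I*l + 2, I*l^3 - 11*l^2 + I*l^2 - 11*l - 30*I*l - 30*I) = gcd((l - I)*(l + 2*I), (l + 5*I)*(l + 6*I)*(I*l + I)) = 1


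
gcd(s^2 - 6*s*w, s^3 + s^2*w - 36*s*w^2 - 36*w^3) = s - 6*w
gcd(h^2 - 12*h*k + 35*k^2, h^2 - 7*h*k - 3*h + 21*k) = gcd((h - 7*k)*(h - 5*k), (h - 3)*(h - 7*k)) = h - 7*k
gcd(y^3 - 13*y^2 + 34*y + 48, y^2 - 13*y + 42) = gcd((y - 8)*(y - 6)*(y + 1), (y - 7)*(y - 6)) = y - 6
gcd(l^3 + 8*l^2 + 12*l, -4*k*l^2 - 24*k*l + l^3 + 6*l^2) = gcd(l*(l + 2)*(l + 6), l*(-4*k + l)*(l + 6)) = l^2 + 6*l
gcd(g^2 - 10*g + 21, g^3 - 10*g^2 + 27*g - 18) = g - 3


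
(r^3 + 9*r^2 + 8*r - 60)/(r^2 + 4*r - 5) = (r^2 + 4*r - 12)/(r - 1)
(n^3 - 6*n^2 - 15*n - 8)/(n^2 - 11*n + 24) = (n^2 + 2*n + 1)/(n - 3)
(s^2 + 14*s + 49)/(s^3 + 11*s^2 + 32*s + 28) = (s + 7)/(s^2 + 4*s + 4)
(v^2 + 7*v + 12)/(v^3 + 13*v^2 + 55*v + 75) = (v + 4)/(v^2 + 10*v + 25)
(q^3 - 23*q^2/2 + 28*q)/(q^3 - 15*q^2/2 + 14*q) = (q - 8)/(q - 4)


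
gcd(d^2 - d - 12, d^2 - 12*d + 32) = d - 4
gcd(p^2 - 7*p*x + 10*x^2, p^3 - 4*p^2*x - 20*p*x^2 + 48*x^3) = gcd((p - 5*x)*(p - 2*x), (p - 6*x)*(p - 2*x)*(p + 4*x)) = -p + 2*x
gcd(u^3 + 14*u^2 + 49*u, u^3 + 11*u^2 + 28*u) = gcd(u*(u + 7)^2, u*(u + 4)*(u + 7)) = u^2 + 7*u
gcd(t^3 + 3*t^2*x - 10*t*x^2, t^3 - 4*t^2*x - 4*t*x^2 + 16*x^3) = -t + 2*x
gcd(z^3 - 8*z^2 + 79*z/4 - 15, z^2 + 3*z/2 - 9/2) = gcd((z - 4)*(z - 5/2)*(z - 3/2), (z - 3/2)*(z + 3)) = z - 3/2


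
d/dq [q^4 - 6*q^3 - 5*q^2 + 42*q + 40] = 4*q^3 - 18*q^2 - 10*q + 42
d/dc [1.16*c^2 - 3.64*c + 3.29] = 2.32*c - 3.64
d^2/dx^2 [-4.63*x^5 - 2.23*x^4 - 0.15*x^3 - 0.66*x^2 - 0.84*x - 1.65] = -92.6*x^3 - 26.76*x^2 - 0.9*x - 1.32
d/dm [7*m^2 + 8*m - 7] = 14*m + 8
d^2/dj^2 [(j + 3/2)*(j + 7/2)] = 2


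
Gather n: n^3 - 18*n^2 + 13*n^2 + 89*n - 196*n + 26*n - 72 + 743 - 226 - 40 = n^3 - 5*n^2 - 81*n + 405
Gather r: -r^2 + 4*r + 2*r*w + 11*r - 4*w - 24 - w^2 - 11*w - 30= -r^2 + r*(2*w + 15) - w^2 - 15*w - 54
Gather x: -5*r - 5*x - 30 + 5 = -5*r - 5*x - 25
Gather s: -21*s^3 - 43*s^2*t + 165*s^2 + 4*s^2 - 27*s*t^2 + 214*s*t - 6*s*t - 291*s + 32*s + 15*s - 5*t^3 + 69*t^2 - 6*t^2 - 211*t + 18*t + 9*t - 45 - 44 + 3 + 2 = -21*s^3 + s^2*(169 - 43*t) + s*(-27*t^2 + 208*t - 244) - 5*t^3 + 63*t^2 - 184*t - 84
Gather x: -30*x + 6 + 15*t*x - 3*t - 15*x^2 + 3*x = -3*t - 15*x^2 + x*(15*t - 27) + 6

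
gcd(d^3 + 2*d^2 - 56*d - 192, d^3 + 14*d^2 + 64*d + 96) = d^2 + 10*d + 24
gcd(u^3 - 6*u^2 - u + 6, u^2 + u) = u + 1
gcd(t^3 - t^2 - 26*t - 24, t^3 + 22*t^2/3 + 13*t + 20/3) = t + 1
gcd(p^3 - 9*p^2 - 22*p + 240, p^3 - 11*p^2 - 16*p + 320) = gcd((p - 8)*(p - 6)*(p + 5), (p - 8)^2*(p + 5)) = p^2 - 3*p - 40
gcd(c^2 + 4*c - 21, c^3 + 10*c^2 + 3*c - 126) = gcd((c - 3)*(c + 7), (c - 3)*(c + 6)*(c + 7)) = c^2 + 4*c - 21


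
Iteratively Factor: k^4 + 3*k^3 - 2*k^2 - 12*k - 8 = (k + 2)*(k^3 + k^2 - 4*k - 4) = (k + 2)^2*(k^2 - k - 2) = (k - 2)*(k + 2)^2*(k + 1)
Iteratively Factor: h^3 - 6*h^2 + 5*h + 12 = (h + 1)*(h^2 - 7*h + 12) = (h - 3)*(h + 1)*(h - 4)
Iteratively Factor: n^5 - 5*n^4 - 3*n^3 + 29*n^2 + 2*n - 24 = (n + 1)*(n^4 - 6*n^3 + 3*n^2 + 26*n - 24) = (n + 1)*(n + 2)*(n^3 - 8*n^2 + 19*n - 12) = (n - 3)*(n + 1)*(n + 2)*(n^2 - 5*n + 4) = (n - 4)*(n - 3)*(n + 1)*(n + 2)*(n - 1)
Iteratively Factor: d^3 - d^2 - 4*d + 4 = (d - 2)*(d^2 + d - 2) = (d - 2)*(d - 1)*(d + 2)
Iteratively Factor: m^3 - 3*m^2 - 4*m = (m + 1)*(m^2 - 4*m) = m*(m + 1)*(m - 4)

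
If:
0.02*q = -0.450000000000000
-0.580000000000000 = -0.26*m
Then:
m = 2.23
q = -22.50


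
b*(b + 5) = b^2 + 5*b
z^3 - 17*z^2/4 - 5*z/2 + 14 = (z - 4)*(z - 2)*(z + 7/4)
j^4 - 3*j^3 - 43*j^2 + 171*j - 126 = (j - 6)*(j - 3)*(j - 1)*(j + 7)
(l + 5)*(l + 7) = l^2 + 12*l + 35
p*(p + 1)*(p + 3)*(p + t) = p^4 + p^3*t + 4*p^3 + 4*p^2*t + 3*p^2 + 3*p*t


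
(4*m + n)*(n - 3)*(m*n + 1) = 4*m^2*n^2 - 12*m^2*n + m*n^3 - 3*m*n^2 + 4*m*n - 12*m + n^2 - 3*n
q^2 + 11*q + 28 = (q + 4)*(q + 7)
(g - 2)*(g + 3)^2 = g^3 + 4*g^2 - 3*g - 18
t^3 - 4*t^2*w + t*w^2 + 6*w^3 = (t - 3*w)*(t - 2*w)*(t + w)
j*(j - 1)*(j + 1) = j^3 - j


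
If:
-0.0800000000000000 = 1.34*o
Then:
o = -0.06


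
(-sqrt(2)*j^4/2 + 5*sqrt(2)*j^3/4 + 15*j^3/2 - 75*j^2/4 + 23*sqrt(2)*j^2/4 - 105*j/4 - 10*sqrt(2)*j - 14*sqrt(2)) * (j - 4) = -sqrt(2)*j^5/2 + 13*sqrt(2)*j^4/4 + 15*j^4/2 - 195*j^3/4 + 3*sqrt(2)*j^3/4 - 33*sqrt(2)*j^2 + 195*j^2/4 + 26*sqrt(2)*j + 105*j + 56*sqrt(2)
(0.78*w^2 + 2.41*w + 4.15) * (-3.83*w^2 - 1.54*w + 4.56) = -2.9874*w^4 - 10.4315*w^3 - 16.0491*w^2 + 4.5986*w + 18.924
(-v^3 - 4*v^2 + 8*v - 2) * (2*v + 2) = -2*v^4 - 10*v^3 + 8*v^2 + 12*v - 4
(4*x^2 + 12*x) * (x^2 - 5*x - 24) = 4*x^4 - 8*x^3 - 156*x^2 - 288*x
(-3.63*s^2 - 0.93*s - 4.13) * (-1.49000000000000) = 5.4087*s^2 + 1.3857*s + 6.1537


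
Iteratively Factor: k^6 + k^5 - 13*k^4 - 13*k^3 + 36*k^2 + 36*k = (k + 2)*(k^5 - k^4 - 11*k^3 + 9*k^2 + 18*k) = (k + 1)*(k + 2)*(k^4 - 2*k^3 - 9*k^2 + 18*k) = (k - 3)*(k + 1)*(k + 2)*(k^3 + k^2 - 6*k) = (k - 3)*(k + 1)*(k + 2)*(k + 3)*(k^2 - 2*k) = (k - 3)*(k - 2)*(k + 1)*(k + 2)*(k + 3)*(k)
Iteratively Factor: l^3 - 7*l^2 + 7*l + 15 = (l - 3)*(l^2 - 4*l - 5) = (l - 3)*(l + 1)*(l - 5)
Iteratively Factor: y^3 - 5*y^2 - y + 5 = (y + 1)*(y^2 - 6*y + 5) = (y - 1)*(y + 1)*(y - 5)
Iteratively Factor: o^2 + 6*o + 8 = (o + 2)*(o + 4)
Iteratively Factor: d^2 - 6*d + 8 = (d - 4)*(d - 2)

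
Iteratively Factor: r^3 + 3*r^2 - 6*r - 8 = (r + 4)*(r^2 - r - 2) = (r + 1)*(r + 4)*(r - 2)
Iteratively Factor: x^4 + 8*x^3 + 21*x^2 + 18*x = (x)*(x^3 + 8*x^2 + 21*x + 18) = x*(x + 3)*(x^2 + 5*x + 6) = x*(x + 2)*(x + 3)*(x + 3)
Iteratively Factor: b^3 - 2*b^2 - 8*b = (b + 2)*(b^2 - 4*b) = b*(b + 2)*(b - 4)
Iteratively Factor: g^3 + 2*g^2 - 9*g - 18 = (g + 3)*(g^2 - g - 6) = (g - 3)*(g + 3)*(g + 2)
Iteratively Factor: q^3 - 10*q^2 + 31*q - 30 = (q - 2)*(q^2 - 8*q + 15) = (q - 3)*(q - 2)*(q - 5)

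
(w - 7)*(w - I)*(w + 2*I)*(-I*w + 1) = -I*w^4 + 2*w^3 + 7*I*w^3 - 14*w^2 - I*w^2 + 2*w + 7*I*w - 14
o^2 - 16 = (o - 4)*(o + 4)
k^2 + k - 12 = (k - 3)*(k + 4)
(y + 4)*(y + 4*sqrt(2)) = y^2 + 4*y + 4*sqrt(2)*y + 16*sqrt(2)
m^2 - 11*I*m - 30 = (m - 6*I)*(m - 5*I)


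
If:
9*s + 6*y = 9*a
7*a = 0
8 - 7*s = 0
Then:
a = 0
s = 8/7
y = -12/7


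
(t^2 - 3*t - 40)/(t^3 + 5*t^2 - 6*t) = (t^2 - 3*t - 40)/(t*(t^2 + 5*t - 6))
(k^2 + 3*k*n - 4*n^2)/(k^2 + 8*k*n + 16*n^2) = (k - n)/(k + 4*n)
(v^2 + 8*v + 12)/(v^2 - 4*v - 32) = (v^2 + 8*v + 12)/(v^2 - 4*v - 32)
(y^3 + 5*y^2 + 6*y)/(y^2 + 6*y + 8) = y*(y + 3)/(y + 4)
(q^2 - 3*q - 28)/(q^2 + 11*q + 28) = (q - 7)/(q + 7)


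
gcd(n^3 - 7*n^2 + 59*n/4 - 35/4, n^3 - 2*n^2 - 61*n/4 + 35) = n^2 - 6*n + 35/4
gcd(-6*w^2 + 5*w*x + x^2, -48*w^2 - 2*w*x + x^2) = 6*w + x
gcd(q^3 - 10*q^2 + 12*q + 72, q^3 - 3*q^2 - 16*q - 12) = q^2 - 4*q - 12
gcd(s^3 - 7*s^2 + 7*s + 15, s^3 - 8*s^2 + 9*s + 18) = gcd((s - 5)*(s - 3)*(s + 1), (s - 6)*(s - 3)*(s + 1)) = s^2 - 2*s - 3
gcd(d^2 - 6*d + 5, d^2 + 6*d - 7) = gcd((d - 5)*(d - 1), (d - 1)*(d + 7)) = d - 1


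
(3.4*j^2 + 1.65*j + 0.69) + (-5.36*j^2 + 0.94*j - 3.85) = -1.96*j^2 + 2.59*j - 3.16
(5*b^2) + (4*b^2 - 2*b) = 9*b^2 - 2*b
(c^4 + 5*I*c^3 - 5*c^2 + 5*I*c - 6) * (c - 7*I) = c^5 - 2*I*c^4 + 30*c^3 + 40*I*c^2 + 29*c + 42*I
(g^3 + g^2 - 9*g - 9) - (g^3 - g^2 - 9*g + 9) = 2*g^2 - 18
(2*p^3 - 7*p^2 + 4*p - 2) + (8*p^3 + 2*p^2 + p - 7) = 10*p^3 - 5*p^2 + 5*p - 9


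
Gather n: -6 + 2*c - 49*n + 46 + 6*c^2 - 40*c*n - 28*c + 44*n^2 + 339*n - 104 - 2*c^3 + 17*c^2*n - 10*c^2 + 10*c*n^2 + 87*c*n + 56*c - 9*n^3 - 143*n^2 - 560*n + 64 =-2*c^3 - 4*c^2 + 30*c - 9*n^3 + n^2*(10*c - 99) + n*(17*c^2 + 47*c - 270)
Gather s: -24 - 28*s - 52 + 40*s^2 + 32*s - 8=40*s^2 + 4*s - 84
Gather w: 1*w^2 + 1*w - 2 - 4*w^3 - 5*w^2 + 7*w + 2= -4*w^3 - 4*w^2 + 8*w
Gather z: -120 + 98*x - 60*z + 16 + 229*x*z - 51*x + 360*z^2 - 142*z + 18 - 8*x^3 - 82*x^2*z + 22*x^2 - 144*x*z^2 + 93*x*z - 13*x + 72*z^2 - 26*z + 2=-8*x^3 + 22*x^2 + 34*x + z^2*(432 - 144*x) + z*(-82*x^2 + 322*x - 228) - 84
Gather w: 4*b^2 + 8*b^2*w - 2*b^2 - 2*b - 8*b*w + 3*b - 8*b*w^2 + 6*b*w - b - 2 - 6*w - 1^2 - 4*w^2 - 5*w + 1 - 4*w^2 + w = 2*b^2 + w^2*(-8*b - 8) + w*(8*b^2 - 2*b - 10) - 2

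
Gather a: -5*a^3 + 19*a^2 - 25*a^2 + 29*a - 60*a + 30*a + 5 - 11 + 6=-5*a^3 - 6*a^2 - a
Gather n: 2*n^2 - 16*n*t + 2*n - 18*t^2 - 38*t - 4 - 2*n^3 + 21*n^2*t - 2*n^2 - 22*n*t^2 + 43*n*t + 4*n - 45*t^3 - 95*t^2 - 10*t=-2*n^3 + 21*n^2*t + n*(-22*t^2 + 27*t + 6) - 45*t^3 - 113*t^2 - 48*t - 4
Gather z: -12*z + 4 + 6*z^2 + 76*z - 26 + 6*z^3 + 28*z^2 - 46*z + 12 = 6*z^3 + 34*z^2 + 18*z - 10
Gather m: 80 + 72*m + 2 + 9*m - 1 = 81*m + 81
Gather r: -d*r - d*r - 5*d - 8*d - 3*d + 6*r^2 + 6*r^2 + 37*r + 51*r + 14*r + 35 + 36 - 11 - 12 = -16*d + 12*r^2 + r*(102 - 2*d) + 48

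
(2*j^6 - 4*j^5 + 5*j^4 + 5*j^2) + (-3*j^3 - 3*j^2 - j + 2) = 2*j^6 - 4*j^5 + 5*j^4 - 3*j^3 + 2*j^2 - j + 2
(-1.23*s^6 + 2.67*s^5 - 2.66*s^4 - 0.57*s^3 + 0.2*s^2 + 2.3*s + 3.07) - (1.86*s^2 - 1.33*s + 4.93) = -1.23*s^6 + 2.67*s^5 - 2.66*s^4 - 0.57*s^3 - 1.66*s^2 + 3.63*s - 1.86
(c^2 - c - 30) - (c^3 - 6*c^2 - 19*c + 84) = -c^3 + 7*c^2 + 18*c - 114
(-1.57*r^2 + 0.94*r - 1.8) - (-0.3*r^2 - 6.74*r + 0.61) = -1.27*r^2 + 7.68*r - 2.41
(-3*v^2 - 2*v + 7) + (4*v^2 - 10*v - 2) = v^2 - 12*v + 5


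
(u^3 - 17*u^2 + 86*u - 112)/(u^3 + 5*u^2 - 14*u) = (u^2 - 15*u + 56)/(u*(u + 7))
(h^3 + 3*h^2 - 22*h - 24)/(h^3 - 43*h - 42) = (h - 4)/(h - 7)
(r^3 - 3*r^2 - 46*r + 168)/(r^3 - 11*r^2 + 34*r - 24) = (r + 7)/(r - 1)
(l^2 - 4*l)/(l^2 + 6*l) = (l - 4)/(l + 6)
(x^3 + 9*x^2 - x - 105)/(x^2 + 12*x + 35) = x - 3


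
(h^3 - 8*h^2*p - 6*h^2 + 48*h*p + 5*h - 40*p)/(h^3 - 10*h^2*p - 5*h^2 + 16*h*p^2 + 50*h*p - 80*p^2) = (1 - h)/(-h + 2*p)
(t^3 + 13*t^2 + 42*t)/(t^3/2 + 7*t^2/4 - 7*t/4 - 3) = 4*t*(t^2 + 13*t + 42)/(2*t^3 + 7*t^2 - 7*t - 12)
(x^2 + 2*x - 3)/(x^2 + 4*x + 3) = (x - 1)/(x + 1)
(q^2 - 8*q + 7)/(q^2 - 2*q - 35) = (q - 1)/(q + 5)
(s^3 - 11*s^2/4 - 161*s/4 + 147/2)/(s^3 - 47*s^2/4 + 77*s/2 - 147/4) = (s + 6)/(s - 3)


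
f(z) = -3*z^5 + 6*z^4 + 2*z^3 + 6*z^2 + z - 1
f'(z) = -15*z^4 + 24*z^3 + 6*z^2 + 12*z + 1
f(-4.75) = 10223.88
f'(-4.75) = -10128.75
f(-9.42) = 268618.54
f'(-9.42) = -137753.38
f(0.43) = 0.86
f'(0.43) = 8.66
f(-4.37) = 6911.56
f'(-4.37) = -7410.12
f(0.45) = 1.04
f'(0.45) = 9.19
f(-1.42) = 45.67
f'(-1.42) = -133.65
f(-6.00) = 30881.00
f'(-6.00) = -24479.00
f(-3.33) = 1954.54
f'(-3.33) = -2703.11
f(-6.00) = 30881.00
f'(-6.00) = -24479.00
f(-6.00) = 30881.00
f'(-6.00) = -24479.00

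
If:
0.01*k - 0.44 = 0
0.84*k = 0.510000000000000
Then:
No Solution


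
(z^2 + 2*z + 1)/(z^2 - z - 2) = (z + 1)/(z - 2)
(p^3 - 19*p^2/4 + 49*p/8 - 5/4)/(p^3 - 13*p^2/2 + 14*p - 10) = (p - 1/4)/(p - 2)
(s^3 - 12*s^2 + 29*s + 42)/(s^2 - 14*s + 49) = (s^2 - 5*s - 6)/(s - 7)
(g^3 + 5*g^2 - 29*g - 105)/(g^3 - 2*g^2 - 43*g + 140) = (g + 3)/(g - 4)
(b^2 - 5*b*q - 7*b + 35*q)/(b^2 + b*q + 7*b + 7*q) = (b^2 - 5*b*q - 7*b + 35*q)/(b^2 + b*q + 7*b + 7*q)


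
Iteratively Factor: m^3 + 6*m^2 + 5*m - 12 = (m - 1)*(m^2 + 7*m + 12) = (m - 1)*(m + 4)*(m + 3)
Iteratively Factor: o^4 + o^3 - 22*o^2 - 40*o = (o + 2)*(o^3 - o^2 - 20*o) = (o + 2)*(o + 4)*(o^2 - 5*o) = (o - 5)*(o + 2)*(o + 4)*(o)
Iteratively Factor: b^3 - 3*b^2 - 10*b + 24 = (b - 2)*(b^2 - b - 12) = (b - 4)*(b - 2)*(b + 3)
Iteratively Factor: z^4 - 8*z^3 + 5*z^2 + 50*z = (z + 2)*(z^3 - 10*z^2 + 25*z) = z*(z + 2)*(z^2 - 10*z + 25) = z*(z - 5)*(z + 2)*(z - 5)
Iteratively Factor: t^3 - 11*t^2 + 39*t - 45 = (t - 3)*(t^2 - 8*t + 15) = (t - 5)*(t - 3)*(t - 3)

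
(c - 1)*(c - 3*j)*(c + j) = c^3 - 2*c^2*j - c^2 - 3*c*j^2 + 2*c*j + 3*j^2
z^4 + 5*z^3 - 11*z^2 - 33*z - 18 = (z - 3)*(z + 1)^2*(z + 6)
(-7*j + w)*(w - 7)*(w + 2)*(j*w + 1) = -7*j^2*w^3 + 35*j^2*w^2 + 98*j^2*w + j*w^4 - 5*j*w^3 - 21*j*w^2 + 35*j*w + 98*j + w^3 - 5*w^2 - 14*w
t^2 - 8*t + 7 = (t - 7)*(t - 1)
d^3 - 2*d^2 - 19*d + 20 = (d - 5)*(d - 1)*(d + 4)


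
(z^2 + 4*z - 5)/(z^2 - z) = (z + 5)/z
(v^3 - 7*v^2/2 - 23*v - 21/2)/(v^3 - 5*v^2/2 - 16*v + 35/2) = (2*v^3 - 7*v^2 - 46*v - 21)/(2*v^3 - 5*v^2 - 32*v + 35)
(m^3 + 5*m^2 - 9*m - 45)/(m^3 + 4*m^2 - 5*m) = (m^2 - 9)/(m*(m - 1))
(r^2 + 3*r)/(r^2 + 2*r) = (r + 3)/(r + 2)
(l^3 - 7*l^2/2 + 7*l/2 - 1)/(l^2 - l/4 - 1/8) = 4*(l^2 - 3*l + 2)/(4*l + 1)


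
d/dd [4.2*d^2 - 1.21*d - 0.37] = 8.4*d - 1.21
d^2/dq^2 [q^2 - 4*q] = 2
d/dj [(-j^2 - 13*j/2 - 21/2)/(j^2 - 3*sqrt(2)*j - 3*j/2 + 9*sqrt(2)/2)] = ((-4*j - 13)*(2*j^2 - 6*sqrt(2)*j - 3*j + 9*sqrt(2)) - (-4*j + 3 + 6*sqrt(2))*(2*j^2 + 13*j + 21))/(2*j^2 - 6*sqrt(2)*j - 3*j + 9*sqrt(2))^2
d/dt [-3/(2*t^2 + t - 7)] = 3*(4*t + 1)/(2*t^2 + t - 7)^2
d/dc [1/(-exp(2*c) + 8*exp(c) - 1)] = 2*(exp(c) - 4)*exp(c)/(exp(2*c) - 8*exp(c) + 1)^2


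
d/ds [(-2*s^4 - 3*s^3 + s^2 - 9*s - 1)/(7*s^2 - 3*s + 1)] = (-28*s^5 - 3*s^4 + 10*s^3 + 51*s^2 + 16*s - 12)/(49*s^4 - 42*s^3 + 23*s^2 - 6*s + 1)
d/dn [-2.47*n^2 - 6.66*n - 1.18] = -4.94*n - 6.66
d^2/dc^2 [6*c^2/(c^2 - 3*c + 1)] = 12*(3*c^3 - 3*c^2 + 1)/(c^6 - 9*c^5 + 30*c^4 - 45*c^3 + 30*c^2 - 9*c + 1)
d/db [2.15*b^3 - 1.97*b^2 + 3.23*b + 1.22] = 6.45*b^2 - 3.94*b + 3.23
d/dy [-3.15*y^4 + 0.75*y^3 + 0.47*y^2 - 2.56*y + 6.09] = -12.6*y^3 + 2.25*y^2 + 0.94*y - 2.56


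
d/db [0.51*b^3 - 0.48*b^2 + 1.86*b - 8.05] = 1.53*b^2 - 0.96*b + 1.86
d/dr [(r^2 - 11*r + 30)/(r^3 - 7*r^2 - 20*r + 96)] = (-r^4 + 22*r^3 - 187*r^2 + 612*r - 456)/(r^6 - 14*r^5 + 9*r^4 + 472*r^3 - 944*r^2 - 3840*r + 9216)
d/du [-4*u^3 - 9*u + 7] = -12*u^2 - 9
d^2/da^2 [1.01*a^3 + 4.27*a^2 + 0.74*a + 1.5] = 6.06*a + 8.54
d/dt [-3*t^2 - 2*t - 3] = -6*t - 2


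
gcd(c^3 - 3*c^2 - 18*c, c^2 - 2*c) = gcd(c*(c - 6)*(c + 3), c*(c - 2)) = c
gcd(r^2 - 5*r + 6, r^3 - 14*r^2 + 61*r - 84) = r - 3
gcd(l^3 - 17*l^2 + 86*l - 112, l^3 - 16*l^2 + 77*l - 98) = l^2 - 9*l + 14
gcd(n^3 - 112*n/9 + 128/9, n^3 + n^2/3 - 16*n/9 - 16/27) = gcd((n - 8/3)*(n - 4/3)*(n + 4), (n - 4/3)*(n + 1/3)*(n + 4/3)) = n - 4/3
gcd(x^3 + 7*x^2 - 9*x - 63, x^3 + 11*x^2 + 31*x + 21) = x^2 + 10*x + 21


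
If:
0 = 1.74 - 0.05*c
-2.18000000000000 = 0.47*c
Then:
No Solution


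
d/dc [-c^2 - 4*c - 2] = -2*c - 4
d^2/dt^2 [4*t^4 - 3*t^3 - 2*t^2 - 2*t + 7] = 48*t^2 - 18*t - 4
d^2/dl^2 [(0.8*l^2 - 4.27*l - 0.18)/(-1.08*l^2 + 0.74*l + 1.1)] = (-8.88178419700125e-16*l^4 + 8.68233600000001*l^3 - 4.442688*l^2 + 29.573424*l - 8.262744)/(1.259712*l^6 - 2.589408*l^5 - 2.074896*l^4 + 4.869496*l^3 + 2.11332*l^2 - 2.6862*l - 1.331)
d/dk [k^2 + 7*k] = 2*k + 7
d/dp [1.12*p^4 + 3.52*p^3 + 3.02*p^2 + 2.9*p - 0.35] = 4.48*p^3 + 10.56*p^2 + 6.04*p + 2.9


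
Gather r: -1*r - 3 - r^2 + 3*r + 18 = -r^2 + 2*r + 15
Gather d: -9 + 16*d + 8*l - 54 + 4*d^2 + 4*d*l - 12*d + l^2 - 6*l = 4*d^2 + d*(4*l + 4) + l^2 + 2*l - 63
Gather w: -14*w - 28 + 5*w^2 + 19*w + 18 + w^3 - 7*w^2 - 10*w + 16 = w^3 - 2*w^2 - 5*w + 6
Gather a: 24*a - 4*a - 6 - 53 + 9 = 20*a - 50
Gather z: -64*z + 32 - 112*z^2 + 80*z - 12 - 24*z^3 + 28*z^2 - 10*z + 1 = -24*z^3 - 84*z^2 + 6*z + 21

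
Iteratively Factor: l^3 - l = (l + 1)*(l^2 - l) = l*(l + 1)*(l - 1)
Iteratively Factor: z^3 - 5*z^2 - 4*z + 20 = (z - 5)*(z^2 - 4) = (z - 5)*(z + 2)*(z - 2)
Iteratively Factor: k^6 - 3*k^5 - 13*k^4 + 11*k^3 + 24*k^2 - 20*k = (k - 1)*(k^5 - 2*k^4 - 15*k^3 - 4*k^2 + 20*k) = (k - 1)*(k + 2)*(k^4 - 4*k^3 - 7*k^2 + 10*k) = (k - 1)^2*(k + 2)*(k^3 - 3*k^2 - 10*k) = (k - 1)^2*(k + 2)^2*(k^2 - 5*k) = (k - 5)*(k - 1)^2*(k + 2)^2*(k)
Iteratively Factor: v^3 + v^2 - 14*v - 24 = (v + 3)*(v^2 - 2*v - 8) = (v - 4)*(v + 3)*(v + 2)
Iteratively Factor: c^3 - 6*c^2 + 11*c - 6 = (c - 2)*(c^2 - 4*c + 3) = (c - 3)*(c - 2)*(c - 1)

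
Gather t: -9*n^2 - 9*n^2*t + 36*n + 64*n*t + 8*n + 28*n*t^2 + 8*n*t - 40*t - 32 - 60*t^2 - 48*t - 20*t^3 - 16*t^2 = -9*n^2 + 44*n - 20*t^3 + t^2*(28*n - 76) + t*(-9*n^2 + 72*n - 88) - 32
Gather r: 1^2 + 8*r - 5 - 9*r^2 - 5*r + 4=-9*r^2 + 3*r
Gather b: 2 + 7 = 9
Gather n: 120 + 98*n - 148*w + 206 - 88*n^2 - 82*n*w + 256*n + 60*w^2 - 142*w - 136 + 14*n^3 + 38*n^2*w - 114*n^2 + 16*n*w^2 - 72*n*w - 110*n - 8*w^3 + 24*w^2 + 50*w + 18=14*n^3 + n^2*(38*w - 202) + n*(16*w^2 - 154*w + 244) - 8*w^3 + 84*w^2 - 240*w + 208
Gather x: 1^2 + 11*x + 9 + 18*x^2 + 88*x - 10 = 18*x^2 + 99*x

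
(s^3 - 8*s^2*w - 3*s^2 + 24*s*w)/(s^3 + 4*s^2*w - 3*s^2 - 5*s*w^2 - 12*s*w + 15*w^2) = s*(s - 8*w)/(s^2 + 4*s*w - 5*w^2)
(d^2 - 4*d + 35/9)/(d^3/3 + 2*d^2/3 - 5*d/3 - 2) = (9*d^2 - 36*d + 35)/(3*(d^3 + 2*d^2 - 5*d - 6))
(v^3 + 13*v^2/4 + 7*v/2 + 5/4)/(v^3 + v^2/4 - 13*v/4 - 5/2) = (v + 1)/(v - 2)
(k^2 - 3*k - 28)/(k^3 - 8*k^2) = (k^2 - 3*k - 28)/(k^2*(k - 8))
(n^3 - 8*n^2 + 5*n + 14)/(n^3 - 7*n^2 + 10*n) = (n^2 - 6*n - 7)/(n*(n - 5))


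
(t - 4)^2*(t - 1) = t^3 - 9*t^2 + 24*t - 16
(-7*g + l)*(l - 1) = -7*g*l + 7*g + l^2 - l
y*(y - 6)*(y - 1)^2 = y^4 - 8*y^3 + 13*y^2 - 6*y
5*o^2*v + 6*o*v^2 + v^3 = v*(o + v)*(5*o + v)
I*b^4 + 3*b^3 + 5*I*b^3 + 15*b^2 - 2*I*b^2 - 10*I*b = b*(b + 5)*(b - 2*I)*(I*b + 1)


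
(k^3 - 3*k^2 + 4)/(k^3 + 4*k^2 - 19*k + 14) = (k^2 - k - 2)/(k^2 + 6*k - 7)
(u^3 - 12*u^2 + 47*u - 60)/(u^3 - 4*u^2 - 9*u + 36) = (u - 5)/(u + 3)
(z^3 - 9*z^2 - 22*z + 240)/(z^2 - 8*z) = z - 1 - 30/z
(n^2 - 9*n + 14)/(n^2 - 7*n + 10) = (n - 7)/(n - 5)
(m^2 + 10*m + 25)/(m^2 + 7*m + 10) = (m + 5)/(m + 2)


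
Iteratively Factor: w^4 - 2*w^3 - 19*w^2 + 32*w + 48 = (w - 3)*(w^3 + w^2 - 16*w - 16) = (w - 4)*(w - 3)*(w^2 + 5*w + 4) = (w - 4)*(w - 3)*(w + 1)*(w + 4)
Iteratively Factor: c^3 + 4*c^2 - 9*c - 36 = (c + 4)*(c^2 - 9) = (c + 3)*(c + 4)*(c - 3)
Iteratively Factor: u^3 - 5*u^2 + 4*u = (u - 1)*(u^2 - 4*u) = (u - 4)*(u - 1)*(u)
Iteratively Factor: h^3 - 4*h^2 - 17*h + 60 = (h + 4)*(h^2 - 8*h + 15) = (h - 5)*(h + 4)*(h - 3)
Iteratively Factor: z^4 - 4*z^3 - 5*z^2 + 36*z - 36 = (z + 3)*(z^3 - 7*z^2 + 16*z - 12) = (z - 2)*(z + 3)*(z^2 - 5*z + 6) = (z - 2)^2*(z + 3)*(z - 3)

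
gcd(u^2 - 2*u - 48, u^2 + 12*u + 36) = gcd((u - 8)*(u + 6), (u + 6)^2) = u + 6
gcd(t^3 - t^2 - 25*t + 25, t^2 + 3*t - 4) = t - 1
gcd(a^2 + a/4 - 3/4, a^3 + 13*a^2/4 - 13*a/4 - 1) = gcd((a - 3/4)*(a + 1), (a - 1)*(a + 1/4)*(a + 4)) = 1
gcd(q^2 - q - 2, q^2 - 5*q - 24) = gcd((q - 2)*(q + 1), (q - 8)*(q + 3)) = 1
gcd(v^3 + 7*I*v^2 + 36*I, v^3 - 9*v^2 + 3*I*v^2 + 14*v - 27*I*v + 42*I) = v + 3*I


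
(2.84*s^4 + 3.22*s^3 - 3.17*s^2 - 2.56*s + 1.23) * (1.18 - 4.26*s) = -12.0984*s^5 - 10.366*s^4 + 17.3038*s^3 + 7.165*s^2 - 8.2606*s + 1.4514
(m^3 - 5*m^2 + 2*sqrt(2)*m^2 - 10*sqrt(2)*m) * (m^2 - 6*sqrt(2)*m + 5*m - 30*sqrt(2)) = m^5 - 4*sqrt(2)*m^4 - 49*m^3 + 100*sqrt(2)*m^2 + 600*m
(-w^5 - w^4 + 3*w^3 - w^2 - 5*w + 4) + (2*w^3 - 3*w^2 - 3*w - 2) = -w^5 - w^4 + 5*w^3 - 4*w^2 - 8*w + 2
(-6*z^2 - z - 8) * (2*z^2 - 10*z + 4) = -12*z^4 + 58*z^3 - 30*z^2 + 76*z - 32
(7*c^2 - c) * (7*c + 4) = 49*c^3 + 21*c^2 - 4*c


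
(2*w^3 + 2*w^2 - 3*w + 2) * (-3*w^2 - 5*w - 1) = -6*w^5 - 16*w^4 - 3*w^3 + 7*w^2 - 7*w - 2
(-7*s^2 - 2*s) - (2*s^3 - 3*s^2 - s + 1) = -2*s^3 - 4*s^2 - s - 1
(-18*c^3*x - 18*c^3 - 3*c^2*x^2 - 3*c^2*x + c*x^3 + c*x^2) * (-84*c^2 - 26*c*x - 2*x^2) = 1512*c^5*x + 1512*c^5 + 720*c^4*x^2 + 720*c^4*x + 30*c^3*x^3 + 30*c^3*x^2 - 20*c^2*x^4 - 20*c^2*x^3 - 2*c*x^5 - 2*c*x^4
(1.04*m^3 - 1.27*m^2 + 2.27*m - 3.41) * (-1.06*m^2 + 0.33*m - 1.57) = -1.1024*m^5 + 1.6894*m^4 - 4.4581*m^3 + 6.3576*m^2 - 4.6892*m + 5.3537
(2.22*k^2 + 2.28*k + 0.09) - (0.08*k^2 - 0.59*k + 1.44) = 2.14*k^2 + 2.87*k - 1.35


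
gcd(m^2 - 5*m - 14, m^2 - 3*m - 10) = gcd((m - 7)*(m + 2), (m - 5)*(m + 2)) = m + 2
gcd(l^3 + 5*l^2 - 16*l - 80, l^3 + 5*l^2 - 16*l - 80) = l^3 + 5*l^2 - 16*l - 80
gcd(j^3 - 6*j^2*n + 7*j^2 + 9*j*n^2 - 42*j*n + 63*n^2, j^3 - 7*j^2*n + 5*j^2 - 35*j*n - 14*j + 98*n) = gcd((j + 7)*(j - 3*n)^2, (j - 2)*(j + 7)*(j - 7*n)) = j + 7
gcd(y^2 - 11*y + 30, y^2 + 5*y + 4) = 1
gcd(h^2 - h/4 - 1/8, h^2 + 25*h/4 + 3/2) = h + 1/4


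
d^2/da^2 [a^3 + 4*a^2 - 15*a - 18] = 6*a + 8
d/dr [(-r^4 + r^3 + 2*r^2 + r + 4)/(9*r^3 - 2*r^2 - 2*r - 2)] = (-9*r^6 + 4*r^5 - 14*r^4 - 14*r^3 - 116*r^2 + 8*r + 6)/(81*r^6 - 36*r^5 - 32*r^4 - 28*r^3 + 12*r^2 + 8*r + 4)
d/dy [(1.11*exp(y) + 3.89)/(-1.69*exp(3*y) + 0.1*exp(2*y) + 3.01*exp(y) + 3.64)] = (3.7518*exp(3*y) + 19.6113*exp(2*y) - 0.778*exp(y) - 7.6685)*exp(y)/(2.8561*exp(6*y) - 0.338*exp(5*y) - 10.1638*exp(4*y) - 11.7012*exp(3*y) + 9.7881*exp(2*y) + 21.9128*exp(y) + 13.2496)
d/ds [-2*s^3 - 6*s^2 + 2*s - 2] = -6*s^2 - 12*s + 2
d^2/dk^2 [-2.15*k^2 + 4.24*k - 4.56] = -4.30000000000000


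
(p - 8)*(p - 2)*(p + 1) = p^3 - 9*p^2 + 6*p + 16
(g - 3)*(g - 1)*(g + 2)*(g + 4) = g^4 + 2*g^3 - 13*g^2 - 14*g + 24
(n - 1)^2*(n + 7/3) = n^3 + n^2/3 - 11*n/3 + 7/3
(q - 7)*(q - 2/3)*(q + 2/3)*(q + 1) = q^4 - 6*q^3 - 67*q^2/9 + 8*q/3 + 28/9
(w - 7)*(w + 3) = w^2 - 4*w - 21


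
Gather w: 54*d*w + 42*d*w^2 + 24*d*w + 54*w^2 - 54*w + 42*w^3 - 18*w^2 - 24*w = 42*w^3 + w^2*(42*d + 36) + w*(78*d - 78)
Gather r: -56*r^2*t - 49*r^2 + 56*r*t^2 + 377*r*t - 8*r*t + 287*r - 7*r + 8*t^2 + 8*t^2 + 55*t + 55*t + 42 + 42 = r^2*(-56*t - 49) + r*(56*t^2 + 369*t + 280) + 16*t^2 + 110*t + 84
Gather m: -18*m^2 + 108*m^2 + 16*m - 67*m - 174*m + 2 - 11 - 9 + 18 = 90*m^2 - 225*m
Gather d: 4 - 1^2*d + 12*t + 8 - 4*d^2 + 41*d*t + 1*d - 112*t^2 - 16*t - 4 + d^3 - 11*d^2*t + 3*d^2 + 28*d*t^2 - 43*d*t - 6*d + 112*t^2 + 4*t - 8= d^3 + d^2*(-11*t - 1) + d*(28*t^2 - 2*t - 6)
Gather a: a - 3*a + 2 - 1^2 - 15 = -2*a - 14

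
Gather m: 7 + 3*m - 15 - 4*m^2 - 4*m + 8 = -4*m^2 - m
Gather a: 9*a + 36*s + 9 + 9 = 9*a + 36*s + 18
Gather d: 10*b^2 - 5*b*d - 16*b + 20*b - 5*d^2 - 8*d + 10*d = 10*b^2 + 4*b - 5*d^2 + d*(2 - 5*b)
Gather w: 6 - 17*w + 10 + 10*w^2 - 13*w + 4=10*w^2 - 30*w + 20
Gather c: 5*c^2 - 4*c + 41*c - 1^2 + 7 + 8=5*c^2 + 37*c + 14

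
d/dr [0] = 0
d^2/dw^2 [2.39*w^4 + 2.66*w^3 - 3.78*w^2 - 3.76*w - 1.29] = 28.68*w^2 + 15.96*w - 7.56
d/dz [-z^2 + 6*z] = 6 - 2*z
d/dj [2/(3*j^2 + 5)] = -12*j/(3*j^2 + 5)^2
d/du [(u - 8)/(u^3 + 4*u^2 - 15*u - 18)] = (u^3 + 4*u^2 - 15*u - (u - 8)*(3*u^2 + 8*u - 15) - 18)/(u^3 + 4*u^2 - 15*u - 18)^2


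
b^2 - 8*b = b*(b - 8)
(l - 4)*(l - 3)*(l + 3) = l^3 - 4*l^2 - 9*l + 36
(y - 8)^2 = y^2 - 16*y + 64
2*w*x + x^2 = x*(2*w + x)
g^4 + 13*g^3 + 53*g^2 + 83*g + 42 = (g + 1)*(g + 2)*(g + 3)*(g + 7)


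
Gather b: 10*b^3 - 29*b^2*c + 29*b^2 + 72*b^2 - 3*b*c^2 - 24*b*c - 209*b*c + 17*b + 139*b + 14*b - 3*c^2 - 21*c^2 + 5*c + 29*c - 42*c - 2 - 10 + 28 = 10*b^3 + b^2*(101 - 29*c) + b*(-3*c^2 - 233*c + 170) - 24*c^2 - 8*c + 16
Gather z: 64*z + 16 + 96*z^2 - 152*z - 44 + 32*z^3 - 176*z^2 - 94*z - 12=32*z^3 - 80*z^2 - 182*z - 40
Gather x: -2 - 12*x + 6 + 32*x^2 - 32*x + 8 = 32*x^2 - 44*x + 12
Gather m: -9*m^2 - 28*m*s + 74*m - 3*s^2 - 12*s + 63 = -9*m^2 + m*(74 - 28*s) - 3*s^2 - 12*s + 63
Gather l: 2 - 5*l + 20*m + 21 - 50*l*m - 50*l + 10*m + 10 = l*(-50*m - 55) + 30*m + 33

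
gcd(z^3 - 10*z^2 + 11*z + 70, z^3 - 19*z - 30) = z^2 - 3*z - 10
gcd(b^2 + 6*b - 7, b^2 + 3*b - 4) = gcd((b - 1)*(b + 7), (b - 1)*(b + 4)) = b - 1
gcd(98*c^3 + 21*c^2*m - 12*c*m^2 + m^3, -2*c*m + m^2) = 1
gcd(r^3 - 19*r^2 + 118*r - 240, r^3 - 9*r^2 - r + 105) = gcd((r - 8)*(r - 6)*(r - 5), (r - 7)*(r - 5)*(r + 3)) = r - 5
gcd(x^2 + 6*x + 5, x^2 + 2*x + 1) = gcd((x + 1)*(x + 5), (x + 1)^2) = x + 1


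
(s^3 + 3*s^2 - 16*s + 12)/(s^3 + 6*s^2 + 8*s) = (s^3 + 3*s^2 - 16*s + 12)/(s*(s^2 + 6*s + 8))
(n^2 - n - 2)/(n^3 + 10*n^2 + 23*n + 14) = (n - 2)/(n^2 + 9*n + 14)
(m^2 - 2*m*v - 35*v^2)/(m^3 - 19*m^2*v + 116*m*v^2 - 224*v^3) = (m + 5*v)/(m^2 - 12*m*v + 32*v^2)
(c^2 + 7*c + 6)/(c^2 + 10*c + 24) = (c + 1)/(c + 4)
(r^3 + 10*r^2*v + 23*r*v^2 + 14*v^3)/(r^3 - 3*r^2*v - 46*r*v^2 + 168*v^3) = (r^2 + 3*r*v + 2*v^2)/(r^2 - 10*r*v + 24*v^2)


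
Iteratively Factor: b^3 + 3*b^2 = (b)*(b^2 + 3*b) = b*(b + 3)*(b)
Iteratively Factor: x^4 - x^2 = (x - 1)*(x^3 + x^2) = x*(x - 1)*(x^2 + x) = x*(x - 1)*(x + 1)*(x)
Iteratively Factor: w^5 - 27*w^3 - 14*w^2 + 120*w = (w + 3)*(w^4 - 3*w^3 - 18*w^2 + 40*w) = w*(w + 3)*(w^3 - 3*w^2 - 18*w + 40) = w*(w - 2)*(w + 3)*(w^2 - w - 20) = w*(w - 5)*(w - 2)*(w + 3)*(w + 4)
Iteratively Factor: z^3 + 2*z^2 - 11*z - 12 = (z + 1)*(z^2 + z - 12) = (z - 3)*(z + 1)*(z + 4)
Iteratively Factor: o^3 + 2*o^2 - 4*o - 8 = (o + 2)*(o^2 - 4) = (o + 2)^2*(o - 2)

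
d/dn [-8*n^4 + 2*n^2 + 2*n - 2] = -32*n^3 + 4*n + 2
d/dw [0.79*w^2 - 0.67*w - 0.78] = 1.58*w - 0.67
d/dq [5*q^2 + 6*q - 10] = 10*q + 6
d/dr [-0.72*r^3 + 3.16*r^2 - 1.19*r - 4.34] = -2.16*r^2 + 6.32*r - 1.19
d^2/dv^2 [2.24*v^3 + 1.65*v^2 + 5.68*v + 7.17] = 13.44*v + 3.3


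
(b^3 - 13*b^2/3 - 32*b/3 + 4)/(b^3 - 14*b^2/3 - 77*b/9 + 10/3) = 3*(b + 2)/(3*b + 5)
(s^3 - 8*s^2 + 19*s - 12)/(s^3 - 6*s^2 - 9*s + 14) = (s^2 - 7*s + 12)/(s^2 - 5*s - 14)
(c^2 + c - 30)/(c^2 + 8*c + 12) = (c - 5)/(c + 2)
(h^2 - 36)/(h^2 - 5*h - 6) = (h + 6)/(h + 1)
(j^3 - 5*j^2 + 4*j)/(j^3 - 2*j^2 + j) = (j - 4)/(j - 1)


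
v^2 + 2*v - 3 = (v - 1)*(v + 3)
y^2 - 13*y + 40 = (y - 8)*(y - 5)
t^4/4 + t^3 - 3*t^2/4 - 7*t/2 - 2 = (t/4 + 1)*(t - 2)*(t + 1)^2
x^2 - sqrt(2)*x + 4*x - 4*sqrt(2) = (x + 4)*(x - sqrt(2))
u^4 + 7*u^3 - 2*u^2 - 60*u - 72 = (u - 3)*(u + 2)^2*(u + 6)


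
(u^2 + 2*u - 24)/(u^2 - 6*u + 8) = (u + 6)/(u - 2)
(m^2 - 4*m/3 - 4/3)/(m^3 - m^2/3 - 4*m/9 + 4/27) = 9*(m - 2)/(9*m^2 - 9*m + 2)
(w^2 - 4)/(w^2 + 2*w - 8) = (w + 2)/(w + 4)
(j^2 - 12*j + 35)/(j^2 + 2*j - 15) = (j^2 - 12*j + 35)/(j^2 + 2*j - 15)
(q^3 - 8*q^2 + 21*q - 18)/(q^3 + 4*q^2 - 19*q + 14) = (q^2 - 6*q + 9)/(q^2 + 6*q - 7)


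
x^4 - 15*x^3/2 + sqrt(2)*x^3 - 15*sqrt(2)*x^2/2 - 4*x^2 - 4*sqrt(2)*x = x*(x - 8)*(x + 1/2)*(x + sqrt(2))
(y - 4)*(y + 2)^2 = y^3 - 12*y - 16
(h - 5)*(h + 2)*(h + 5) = h^3 + 2*h^2 - 25*h - 50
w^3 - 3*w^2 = w^2*(w - 3)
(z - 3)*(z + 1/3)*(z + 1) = z^3 - 5*z^2/3 - 11*z/3 - 1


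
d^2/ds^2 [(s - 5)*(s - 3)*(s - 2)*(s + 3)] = 12*s^2 - 42*s + 2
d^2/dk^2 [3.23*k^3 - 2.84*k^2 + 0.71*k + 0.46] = 19.38*k - 5.68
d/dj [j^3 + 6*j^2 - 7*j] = 3*j^2 + 12*j - 7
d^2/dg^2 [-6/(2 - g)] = 12/(g - 2)^3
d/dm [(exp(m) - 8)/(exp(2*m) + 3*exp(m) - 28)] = (-(exp(m) - 8)*(2*exp(m) + 3) + exp(2*m) + 3*exp(m) - 28)*exp(m)/(exp(2*m) + 3*exp(m) - 28)^2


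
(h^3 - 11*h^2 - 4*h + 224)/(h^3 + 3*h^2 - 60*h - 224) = (h - 7)/(h + 7)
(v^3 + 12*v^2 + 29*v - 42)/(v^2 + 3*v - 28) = (v^2 + 5*v - 6)/(v - 4)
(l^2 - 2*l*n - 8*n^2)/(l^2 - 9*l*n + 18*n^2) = (l^2 - 2*l*n - 8*n^2)/(l^2 - 9*l*n + 18*n^2)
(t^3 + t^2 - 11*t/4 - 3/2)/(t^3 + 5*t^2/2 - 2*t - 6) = (t + 1/2)/(t + 2)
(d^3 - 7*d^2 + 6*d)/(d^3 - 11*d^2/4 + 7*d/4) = 4*(d - 6)/(4*d - 7)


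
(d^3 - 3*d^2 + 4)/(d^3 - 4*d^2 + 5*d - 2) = (d^2 - d - 2)/(d^2 - 2*d + 1)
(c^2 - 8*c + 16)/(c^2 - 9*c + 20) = (c - 4)/(c - 5)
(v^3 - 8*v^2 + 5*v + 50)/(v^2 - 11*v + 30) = (v^2 - 3*v - 10)/(v - 6)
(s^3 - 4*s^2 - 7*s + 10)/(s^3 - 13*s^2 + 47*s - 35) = (s + 2)/(s - 7)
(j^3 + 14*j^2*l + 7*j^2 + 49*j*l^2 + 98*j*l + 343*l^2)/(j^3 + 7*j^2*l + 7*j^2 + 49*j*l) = (j + 7*l)/j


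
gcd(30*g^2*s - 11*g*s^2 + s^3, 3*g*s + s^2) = s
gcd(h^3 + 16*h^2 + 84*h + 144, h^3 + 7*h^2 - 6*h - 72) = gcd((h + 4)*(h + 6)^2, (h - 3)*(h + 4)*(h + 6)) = h^2 + 10*h + 24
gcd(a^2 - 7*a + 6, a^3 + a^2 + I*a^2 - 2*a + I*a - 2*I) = a - 1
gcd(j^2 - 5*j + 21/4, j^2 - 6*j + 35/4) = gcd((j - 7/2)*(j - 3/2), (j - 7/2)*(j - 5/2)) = j - 7/2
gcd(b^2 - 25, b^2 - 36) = 1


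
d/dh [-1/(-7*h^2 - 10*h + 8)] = 2*(-7*h - 5)/(7*h^2 + 10*h - 8)^2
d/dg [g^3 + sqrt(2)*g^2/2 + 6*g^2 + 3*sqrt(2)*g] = 3*g^2 + sqrt(2)*g + 12*g + 3*sqrt(2)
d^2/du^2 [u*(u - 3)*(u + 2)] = 6*u - 2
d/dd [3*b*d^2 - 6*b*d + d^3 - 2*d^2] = 6*b*d - 6*b + 3*d^2 - 4*d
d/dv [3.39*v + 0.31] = 3.39000000000000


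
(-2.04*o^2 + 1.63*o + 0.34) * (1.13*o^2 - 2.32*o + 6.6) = -2.3052*o^4 + 6.5747*o^3 - 16.8614*o^2 + 9.9692*o + 2.244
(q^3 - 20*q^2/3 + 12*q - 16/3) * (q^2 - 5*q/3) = q^5 - 25*q^4/3 + 208*q^3/9 - 76*q^2/3 + 80*q/9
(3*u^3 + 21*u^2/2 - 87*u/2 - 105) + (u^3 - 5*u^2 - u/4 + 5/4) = 4*u^3 + 11*u^2/2 - 175*u/4 - 415/4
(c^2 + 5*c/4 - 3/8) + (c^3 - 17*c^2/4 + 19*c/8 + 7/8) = c^3 - 13*c^2/4 + 29*c/8 + 1/2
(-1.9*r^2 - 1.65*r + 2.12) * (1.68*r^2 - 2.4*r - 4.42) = -3.192*r^4 + 1.788*r^3 + 15.9196*r^2 + 2.205*r - 9.3704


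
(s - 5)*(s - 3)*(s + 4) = s^3 - 4*s^2 - 17*s + 60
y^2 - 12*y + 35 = (y - 7)*(y - 5)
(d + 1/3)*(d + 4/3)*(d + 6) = d^3 + 23*d^2/3 + 94*d/9 + 8/3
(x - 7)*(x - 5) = x^2 - 12*x + 35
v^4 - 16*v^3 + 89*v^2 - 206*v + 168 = (v - 7)*(v - 4)*(v - 3)*(v - 2)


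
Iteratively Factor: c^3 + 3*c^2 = (c)*(c^2 + 3*c) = c*(c + 3)*(c)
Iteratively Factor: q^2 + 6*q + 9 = (q + 3)*(q + 3)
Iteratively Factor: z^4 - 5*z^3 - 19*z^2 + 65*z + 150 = (z - 5)*(z^3 - 19*z - 30) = (z - 5)*(z + 3)*(z^2 - 3*z - 10) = (z - 5)^2*(z + 3)*(z + 2)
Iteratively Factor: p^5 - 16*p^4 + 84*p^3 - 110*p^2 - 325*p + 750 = (p + 2)*(p^4 - 18*p^3 + 120*p^2 - 350*p + 375) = (p - 5)*(p + 2)*(p^3 - 13*p^2 + 55*p - 75) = (p - 5)*(p - 3)*(p + 2)*(p^2 - 10*p + 25) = (p - 5)^2*(p - 3)*(p + 2)*(p - 5)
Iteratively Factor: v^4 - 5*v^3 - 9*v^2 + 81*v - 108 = (v - 3)*(v^3 - 2*v^2 - 15*v + 36) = (v - 3)*(v + 4)*(v^2 - 6*v + 9) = (v - 3)^2*(v + 4)*(v - 3)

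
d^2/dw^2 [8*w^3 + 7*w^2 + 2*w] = 48*w + 14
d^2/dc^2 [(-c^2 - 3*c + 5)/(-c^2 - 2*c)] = 2*(c^3 - 15*c^2 - 30*c - 20)/(c^3*(c^3 + 6*c^2 + 12*c + 8))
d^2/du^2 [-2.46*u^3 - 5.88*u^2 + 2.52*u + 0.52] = -14.76*u - 11.76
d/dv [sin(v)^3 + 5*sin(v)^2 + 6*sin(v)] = (3*sin(v)^2 + 10*sin(v) + 6)*cos(v)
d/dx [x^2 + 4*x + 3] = 2*x + 4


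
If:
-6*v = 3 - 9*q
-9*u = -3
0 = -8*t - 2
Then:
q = 2*v/3 + 1/3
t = -1/4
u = 1/3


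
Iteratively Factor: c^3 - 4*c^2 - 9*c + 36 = (c - 3)*(c^2 - c - 12) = (c - 4)*(c - 3)*(c + 3)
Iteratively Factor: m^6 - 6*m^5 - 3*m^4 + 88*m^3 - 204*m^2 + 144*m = (m - 3)*(m^5 - 3*m^4 - 12*m^3 + 52*m^2 - 48*m) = m*(m - 3)*(m^4 - 3*m^3 - 12*m^2 + 52*m - 48) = m*(m - 3)*(m - 2)*(m^3 - m^2 - 14*m + 24) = m*(m - 3)^2*(m - 2)*(m^2 + 2*m - 8) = m*(m - 3)^2*(m - 2)*(m + 4)*(m - 2)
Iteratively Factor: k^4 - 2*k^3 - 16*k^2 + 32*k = (k - 2)*(k^3 - 16*k) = (k - 4)*(k - 2)*(k^2 + 4*k) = k*(k - 4)*(k - 2)*(k + 4)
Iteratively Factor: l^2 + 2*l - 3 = (l + 3)*(l - 1)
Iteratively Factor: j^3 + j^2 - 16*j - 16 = (j + 4)*(j^2 - 3*j - 4) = (j - 4)*(j + 4)*(j + 1)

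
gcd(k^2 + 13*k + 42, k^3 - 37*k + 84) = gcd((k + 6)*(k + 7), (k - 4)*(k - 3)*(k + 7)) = k + 7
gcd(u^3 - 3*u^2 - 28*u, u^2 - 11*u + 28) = u - 7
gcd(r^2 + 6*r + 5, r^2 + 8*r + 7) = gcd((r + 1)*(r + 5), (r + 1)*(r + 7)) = r + 1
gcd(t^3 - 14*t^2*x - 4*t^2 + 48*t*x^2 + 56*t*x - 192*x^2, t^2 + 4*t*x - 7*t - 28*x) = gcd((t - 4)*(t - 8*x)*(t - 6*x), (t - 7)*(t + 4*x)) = 1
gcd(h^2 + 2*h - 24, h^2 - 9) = 1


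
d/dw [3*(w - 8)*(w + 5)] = 6*w - 9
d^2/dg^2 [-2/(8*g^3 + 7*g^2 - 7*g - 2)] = 4*((24*g + 7)*(8*g^3 + 7*g^2 - 7*g - 2) - (24*g^2 + 14*g - 7)^2)/(8*g^3 + 7*g^2 - 7*g - 2)^3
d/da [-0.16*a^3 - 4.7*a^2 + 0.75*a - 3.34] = -0.48*a^2 - 9.4*a + 0.75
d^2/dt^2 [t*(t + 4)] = 2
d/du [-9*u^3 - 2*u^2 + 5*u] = -27*u^2 - 4*u + 5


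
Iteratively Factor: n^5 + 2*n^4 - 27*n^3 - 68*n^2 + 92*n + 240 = (n + 2)*(n^4 - 27*n^2 - 14*n + 120) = (n - 5)*(n + 2)*(n^3 + 5*n^2 - 2*n - 24) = (n - 5)*(n + 2)*(n + 3)*(n^2 + 2*n - 8) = (n - 5)*(n - 2)*(n + 2)*(n + 3)*(n + 4)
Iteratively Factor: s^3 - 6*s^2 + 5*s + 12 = (s - 4)*(s^2 - 2*s - 3) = (s - 4)*(s - 3)*(s + 1)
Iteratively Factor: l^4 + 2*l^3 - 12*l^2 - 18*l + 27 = (l - 1)*(l^3 + 3*l^2 - 9*l - 27) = (l - 1)*(l + 3)*(l^2 - 9) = (l - 1)*(l + 3)^2*(l - 3)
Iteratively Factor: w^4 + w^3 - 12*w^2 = (w)*(w^3 + w^2 - 12*w) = w*(w - 3)*(w^2 + 4*w) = w^2*(w - 3)*(w + 4)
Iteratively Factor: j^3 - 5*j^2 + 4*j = (j)*(j^2 - 5*j + 4) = j*(j - 1)*(j - 4)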